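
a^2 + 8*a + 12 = (a + 2)*(a + 6)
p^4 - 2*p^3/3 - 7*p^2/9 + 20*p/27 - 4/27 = (p - 2/3)^2*(p - 1/3)*(p + 1)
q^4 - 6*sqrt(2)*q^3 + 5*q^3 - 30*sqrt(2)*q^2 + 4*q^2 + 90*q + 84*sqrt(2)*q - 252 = (q - 2)*(q + 7)*(q - 3*sqrt(2))^2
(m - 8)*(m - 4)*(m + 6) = m^3 - 6*m^2 - 40*m + 192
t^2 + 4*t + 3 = (t + 1)*(t + 3)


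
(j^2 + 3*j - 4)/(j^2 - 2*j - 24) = (j - 1)/(j - 6)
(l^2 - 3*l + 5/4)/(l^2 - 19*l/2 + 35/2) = (l - 1/2)/(l - 7)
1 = 1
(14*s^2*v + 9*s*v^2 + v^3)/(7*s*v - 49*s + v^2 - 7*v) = v*(2*s + v)/(v - 7)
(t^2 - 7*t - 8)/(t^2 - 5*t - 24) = (t + 1)/(t + 3)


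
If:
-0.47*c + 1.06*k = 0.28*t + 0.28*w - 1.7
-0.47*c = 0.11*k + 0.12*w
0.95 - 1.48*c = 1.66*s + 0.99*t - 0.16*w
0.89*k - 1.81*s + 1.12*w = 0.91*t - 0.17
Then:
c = 0.0312606254773201 - 0.171573095200864*w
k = -0.357824047778129*w - 0.133568127039459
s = 1.48185775643856*w - 2.7436369226506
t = 5.51330461201369 - 2.06662191393004*w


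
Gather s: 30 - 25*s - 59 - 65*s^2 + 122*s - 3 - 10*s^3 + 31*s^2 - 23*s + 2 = -10*s^3 - 34*s^2 + 74*s - 30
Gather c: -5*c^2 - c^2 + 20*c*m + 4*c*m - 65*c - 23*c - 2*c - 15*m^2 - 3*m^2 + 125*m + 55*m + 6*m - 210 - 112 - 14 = -6*c^2 + c*(24*m - 90) - 18*m^2 + 186*m - 336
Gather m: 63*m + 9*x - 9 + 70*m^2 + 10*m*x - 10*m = 70*m^2 + m*(10*x + 53) + 9*x - 9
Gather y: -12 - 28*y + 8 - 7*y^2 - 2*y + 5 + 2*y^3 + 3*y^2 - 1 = 2*y^3 - 4*y^2 - 30*y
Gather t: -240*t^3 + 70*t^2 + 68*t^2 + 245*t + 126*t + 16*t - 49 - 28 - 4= -240*t^3 + 138*t^2 + 387*t - 81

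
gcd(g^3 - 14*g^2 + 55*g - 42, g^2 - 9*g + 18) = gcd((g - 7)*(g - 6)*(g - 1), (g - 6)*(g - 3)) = g - 6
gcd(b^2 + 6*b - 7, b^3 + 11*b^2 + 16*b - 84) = b + 7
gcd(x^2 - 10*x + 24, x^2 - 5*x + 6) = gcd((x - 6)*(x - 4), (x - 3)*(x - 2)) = 1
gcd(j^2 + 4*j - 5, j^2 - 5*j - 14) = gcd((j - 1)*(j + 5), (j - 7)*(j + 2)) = 1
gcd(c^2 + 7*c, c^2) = c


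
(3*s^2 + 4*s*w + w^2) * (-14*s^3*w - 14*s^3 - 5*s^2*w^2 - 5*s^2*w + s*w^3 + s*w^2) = -42*s^5*w - 42*s^5 - 71*s^4*w^2 - 71*s^4*w - 31*s^3*w^3 - 31*s^3*w^2 - s^2*w^4 - s^2*w^3 + s*w^5 + s*w^4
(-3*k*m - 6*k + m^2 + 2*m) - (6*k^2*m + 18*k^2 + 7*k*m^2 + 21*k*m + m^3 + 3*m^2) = -6*k^2*m - 18*k^2 - 7*k*m^2 - 24*k*m - 6*k - m^3 - 2*m^2 + 2*m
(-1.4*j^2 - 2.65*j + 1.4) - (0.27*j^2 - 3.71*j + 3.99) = -1.67*j^2 + 1.06*j - 2.59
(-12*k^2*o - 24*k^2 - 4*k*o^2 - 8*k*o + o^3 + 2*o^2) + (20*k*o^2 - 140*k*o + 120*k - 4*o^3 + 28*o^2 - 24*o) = -12*k^2*o - 24*k^2 + 16*k*o^2 - 148*k*o + 120*k - 3*o^3 + 30*o^2 - 24*o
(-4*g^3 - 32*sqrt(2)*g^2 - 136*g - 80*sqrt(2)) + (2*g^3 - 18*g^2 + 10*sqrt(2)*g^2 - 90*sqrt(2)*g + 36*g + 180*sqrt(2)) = -2*g^3 - 22*sqrt(2)*g^2 - 18*g^2 - 90*sqrt(2)*g - 100*g + 100*sqrt(2)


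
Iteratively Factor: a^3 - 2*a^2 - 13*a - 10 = (a + 2)*(a^2 - 4*a - 5) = (a - 5)*(a + 2)*(a + 1)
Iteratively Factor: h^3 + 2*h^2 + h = (h + 1)*(h^2 + h) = h*(h + 1)*(h + 1)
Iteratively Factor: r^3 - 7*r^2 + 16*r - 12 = (r - 2)*(r^2 - 5*r + 6) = (r - 2)^2*(r - 3)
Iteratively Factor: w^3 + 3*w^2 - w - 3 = (w + 1)*(w^2 + 2*w - 3) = (w - 1)*(w + 1)*(w + 3)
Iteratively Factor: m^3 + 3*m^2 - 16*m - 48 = (m + 3)*(m^2 - 16) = (m + 3)*(m + 4)*(m - 4)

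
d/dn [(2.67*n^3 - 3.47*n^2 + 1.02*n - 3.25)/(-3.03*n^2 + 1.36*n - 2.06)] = (-8.0901*n^4 + 7.2624*n^3 - 18.1292*n^2 - 5.3986*n + 2.3188)/(9.1809*n^4 - 8.2416*n^3 + 14.3332*n^2 - 5.6032*n + 4.2436)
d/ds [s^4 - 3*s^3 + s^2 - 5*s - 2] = 4*s^3 - 9*s^2 + 2*s - 5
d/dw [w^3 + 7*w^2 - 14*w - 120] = 3*w^2 + 14*w - 14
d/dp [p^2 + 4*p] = 2*p + 4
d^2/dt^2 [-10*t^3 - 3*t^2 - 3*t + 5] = -60*t - 6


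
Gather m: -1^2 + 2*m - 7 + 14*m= 16*m - 8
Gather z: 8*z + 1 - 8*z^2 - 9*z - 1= -8*z^2 - z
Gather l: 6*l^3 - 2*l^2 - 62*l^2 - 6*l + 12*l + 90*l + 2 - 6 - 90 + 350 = 6*l^3 - 64*l^2 + 96*l + 256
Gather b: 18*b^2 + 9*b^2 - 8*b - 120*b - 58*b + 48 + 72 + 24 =27*b^2 - 186*b + 144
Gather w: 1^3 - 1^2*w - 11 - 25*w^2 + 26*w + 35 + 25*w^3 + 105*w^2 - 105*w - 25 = 25*w^3 + 80*w^2 - 80*w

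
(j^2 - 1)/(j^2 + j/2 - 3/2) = 2*(j + 1)/(2*j + 3)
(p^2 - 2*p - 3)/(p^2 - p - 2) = (p - 3)/(p - 2)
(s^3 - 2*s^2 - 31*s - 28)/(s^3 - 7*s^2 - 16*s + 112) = (s + 1)/(s - 4)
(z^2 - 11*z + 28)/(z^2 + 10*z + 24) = (z^2 - 11*z + 28)/(z^2 + 10*z + 24)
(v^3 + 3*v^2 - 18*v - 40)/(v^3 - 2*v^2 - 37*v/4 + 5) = 4*(v^2 + 7*v + 10)/(4*v^2 + 8*v - 5)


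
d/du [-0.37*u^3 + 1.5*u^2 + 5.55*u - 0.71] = -1.11*u^2 + 3.0*u + 5.55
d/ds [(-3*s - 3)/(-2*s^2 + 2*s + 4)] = -3/(2*s^2 - 8*s + 8)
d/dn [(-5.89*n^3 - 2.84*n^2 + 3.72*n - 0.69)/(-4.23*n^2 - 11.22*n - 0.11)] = (24.9147*n^4 + 132.1716*n^3 + 49.5441*n^2 - 5.2126*n - 8.151)/(17.8929*n^4 + 94.9212*n^3 + 126.819*n^2 + 2.4684*n + 0.0121)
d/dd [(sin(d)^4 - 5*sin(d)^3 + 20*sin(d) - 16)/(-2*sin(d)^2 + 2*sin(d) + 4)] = (-sin(d)^3 + 3*sin(d) + 7)*cos(d)/(sin(d) + 1)^2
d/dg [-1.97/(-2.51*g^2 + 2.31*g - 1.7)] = (4.5507 - 9.8894*g)/(2.51*g^2 - 2.31*g + 1.7)^2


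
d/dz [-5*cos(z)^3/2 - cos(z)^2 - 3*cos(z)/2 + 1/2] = (15*cos(z)^2 + 4*cos(z) + 3)*sin(z)/2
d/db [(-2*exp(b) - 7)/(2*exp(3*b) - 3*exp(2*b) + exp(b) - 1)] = ((2*exp(b) + 7)*(6*exp(2*b) - 6*exp(b) + 1) - 4*exp(3*b) + 6*exp(2*b) - 2*exp(b) + 2)*exp(b)/(2*exp(3*b) - 3*exp(2*b) + exp(b) - 1)^2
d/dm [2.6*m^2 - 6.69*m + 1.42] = 5.2*m - 6.69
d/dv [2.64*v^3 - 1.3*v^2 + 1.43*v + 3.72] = 7.92*v^2 - 2.6*v + 1.43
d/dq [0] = 0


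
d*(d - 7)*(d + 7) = d^3 - 49*d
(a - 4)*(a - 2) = a^2 - 6*a + 8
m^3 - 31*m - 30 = (m - 6)*(m + 1)*(m + 5)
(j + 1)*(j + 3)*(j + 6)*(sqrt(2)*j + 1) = sqrt(2)*j^4 + j^3 + 10*sqrt(2)*j^3 + 10*j^2 + 27*sqrt(2)*j^2 + 18*sqrt(2)*j + 27*j + 18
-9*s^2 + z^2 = (-3*s + z)*(3*s + z)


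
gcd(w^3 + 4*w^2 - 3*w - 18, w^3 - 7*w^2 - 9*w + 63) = w + 3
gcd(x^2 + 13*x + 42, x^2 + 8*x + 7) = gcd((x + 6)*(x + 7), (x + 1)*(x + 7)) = x + 7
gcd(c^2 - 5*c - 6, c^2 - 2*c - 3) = c + 1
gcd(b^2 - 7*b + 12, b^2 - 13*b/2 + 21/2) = b - 3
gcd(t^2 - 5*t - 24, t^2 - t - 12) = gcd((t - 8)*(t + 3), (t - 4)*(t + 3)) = t + 3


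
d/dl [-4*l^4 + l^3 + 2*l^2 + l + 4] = -16*l^3 + 3*l^2 + 4*l + 1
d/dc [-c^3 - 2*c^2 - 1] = c*(-3*c - 4)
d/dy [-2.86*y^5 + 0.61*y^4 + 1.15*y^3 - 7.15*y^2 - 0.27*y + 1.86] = -14.3*y^4 + 2.44*y^3 + 3.45*y^2 - 14.3*y - 0.27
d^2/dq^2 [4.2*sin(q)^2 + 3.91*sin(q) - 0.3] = -3.91*sin(q) + 8.4*cos(2*q)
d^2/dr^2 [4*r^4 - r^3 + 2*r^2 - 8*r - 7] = 48*r^2 - 6*r + 4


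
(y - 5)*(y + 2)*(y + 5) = y^3 + 2*y^2 - 25*y - 50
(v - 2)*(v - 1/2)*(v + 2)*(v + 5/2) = v^4 + 2*v^3 - 21*v^2/4 - 8*v + 5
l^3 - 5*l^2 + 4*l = l*(l - 4)*(l - 1)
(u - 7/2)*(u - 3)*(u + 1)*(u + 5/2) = u^4 - 3*u^3 - 39*u^2/4 + 41*u/2 + 105/4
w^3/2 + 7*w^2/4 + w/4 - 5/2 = (w/2 + 1)*(w - 1)*(w + 5/2)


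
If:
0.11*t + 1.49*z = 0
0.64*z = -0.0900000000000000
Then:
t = 1.90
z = -0.14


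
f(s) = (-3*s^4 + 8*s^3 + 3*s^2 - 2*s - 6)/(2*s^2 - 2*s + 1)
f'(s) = (2 - 4*s)*(-3*s^4 + 8*s^3 + 3*s^2 - 2*s - 6)/(2*s^2 - 2*s + 1)^2 + (-12*s^3 + 24*s^2 + 6*s - 2)/(2*s^2 - 2*s + 1) = 2*(-6*s^5 + 17*s^4 - 22*s^3 + 11*s^2 + 15*s - 7)/(4*s^4 - 8*s^3 + 8*s^2 - 4*s + 1)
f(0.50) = -10.88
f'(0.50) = 11.00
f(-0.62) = -1.98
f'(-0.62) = -0.83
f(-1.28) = -3.42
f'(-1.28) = 4.46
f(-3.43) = -22.36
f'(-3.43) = 12.50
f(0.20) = -9.15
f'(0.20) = -16.05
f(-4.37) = -35.50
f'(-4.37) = 15.44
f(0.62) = -8.74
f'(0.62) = 23.23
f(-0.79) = -2.00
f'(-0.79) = 1.00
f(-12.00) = -241.48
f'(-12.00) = 38.48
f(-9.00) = -139.56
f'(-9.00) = 29.46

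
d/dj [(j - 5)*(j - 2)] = 2*j - 7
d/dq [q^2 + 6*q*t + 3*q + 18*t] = 2*q + 6*t + 3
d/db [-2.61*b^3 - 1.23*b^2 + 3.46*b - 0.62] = -7.83*b^2 - 2.46*b + 3.46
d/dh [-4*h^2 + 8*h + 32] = 8 - 8*h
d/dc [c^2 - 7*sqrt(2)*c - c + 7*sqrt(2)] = 2*c - 7*sqrt(2) - 1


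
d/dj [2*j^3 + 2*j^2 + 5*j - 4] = 6*j^2 + 4*j + 5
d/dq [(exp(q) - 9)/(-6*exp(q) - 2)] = -14*exp(q)/(3*exp(q) + 1)^2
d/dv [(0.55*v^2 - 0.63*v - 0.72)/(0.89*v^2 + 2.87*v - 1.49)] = (2.1392*v^2 - 0.3574*v + 3.0051)/(0.7921*v^4 + 5.1086*v^3 + 5.5847*v^2 - 8.5526*v + 2.2201)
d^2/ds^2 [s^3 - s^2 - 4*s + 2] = 6*s - 2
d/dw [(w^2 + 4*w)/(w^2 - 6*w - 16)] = 2*(-5*w^2 - 16*w - 32)/(w^4 - 12*w^3 + 4*w^2 + 192*w + 256)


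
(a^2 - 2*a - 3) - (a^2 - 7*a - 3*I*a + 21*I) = 5*a + 3*I*a - 3 - 21*I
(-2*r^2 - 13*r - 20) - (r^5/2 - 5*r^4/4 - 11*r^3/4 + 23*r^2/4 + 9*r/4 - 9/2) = -r^5/2 + 5*r^4/4 + 11*r^3/4 - 31*r^2/4 - 61*r/4 - 31/2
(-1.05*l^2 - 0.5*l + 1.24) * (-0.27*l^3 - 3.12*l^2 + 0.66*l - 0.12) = 0.2835*l^5 + 3.411*l^4 + 0.5322*l^3 - 4.0728*l^2 + 0.8784*l - 0.1488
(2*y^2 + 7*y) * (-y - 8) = -2*y^3 - 23*y^2 - 56*y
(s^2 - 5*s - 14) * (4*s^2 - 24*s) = 4*s^4 - 44*s^3 + 64*s^2 + 336*s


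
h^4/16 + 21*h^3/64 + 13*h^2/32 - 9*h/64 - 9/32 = (h/4 + 1/4)*(h/4 + 1/2)*(h - 3/4)*(h + 3)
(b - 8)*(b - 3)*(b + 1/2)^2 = b^4 - 10*b^3 + 53*b^2/4 + 85*b/4 + 6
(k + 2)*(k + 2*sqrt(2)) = k^2 + 2*k + 2*sqrt(2)*k + 4*sqrt(2)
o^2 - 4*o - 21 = (o - 7)*(o + 3)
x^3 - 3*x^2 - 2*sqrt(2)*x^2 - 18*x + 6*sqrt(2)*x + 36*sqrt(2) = (x - 6)*(x + 3)*(x - 2*sqrt(2))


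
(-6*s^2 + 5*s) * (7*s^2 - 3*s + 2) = -42*s^4 + 53*s^3 - 27*s^2 + 10*s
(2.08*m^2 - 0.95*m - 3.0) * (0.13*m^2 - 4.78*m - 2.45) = 0.2704*m^4 - 10.0659*m^3 - 0.945*m^2 + 16.6675*m + 7.35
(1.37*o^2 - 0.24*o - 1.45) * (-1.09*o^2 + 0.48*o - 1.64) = -1.4933*o^4 + 0.9192*o^3 - 0.7815*o^2 - 0.3024*o + 2.378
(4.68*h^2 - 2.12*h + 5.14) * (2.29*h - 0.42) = 10.7172*h^3 - 6.8204*h^2 + 12.661*h - 2.1588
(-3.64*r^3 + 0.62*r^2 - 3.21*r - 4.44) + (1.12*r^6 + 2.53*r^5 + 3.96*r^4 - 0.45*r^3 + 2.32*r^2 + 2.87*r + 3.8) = 1.12*r^6 + 2.53*r^5 + 3.96*r^4 - 4.09*r^3 + 2.94*r^2 - 0.34*r - 0.640000000000001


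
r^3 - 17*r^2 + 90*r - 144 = (r - 8)*(r - 6)*(r - 3)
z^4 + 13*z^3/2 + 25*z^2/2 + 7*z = z*(z + 1)*(z + 2)*(z + 7/2)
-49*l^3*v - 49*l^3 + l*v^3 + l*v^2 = (-7*l + v)*(7*l + v)*(l*v + l)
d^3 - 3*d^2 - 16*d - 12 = (d - 6)*(d + 1)*(d + 2)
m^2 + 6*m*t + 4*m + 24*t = (m + 4)*(m + 6*t)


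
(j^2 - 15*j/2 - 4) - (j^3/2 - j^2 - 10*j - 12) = -j^3/2 + 2*j^2 + 5*j/2 + 8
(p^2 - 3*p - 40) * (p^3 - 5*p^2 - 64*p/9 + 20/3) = p^5 - 8*p^4 - 289*p^3/9 + 228*p^2 + 2380*p/9 - 800/3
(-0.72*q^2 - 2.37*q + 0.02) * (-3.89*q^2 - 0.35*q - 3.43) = 2.8008*q^4 + 9.4713*q^3 + 3.2213*q^2 + 8.1221*q - 0.0686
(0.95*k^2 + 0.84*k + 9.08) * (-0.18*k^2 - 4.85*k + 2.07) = -0.171*k^4 - 4.7587*k^3 - 3.7419*k^2 - 42.2992*k + 18.7956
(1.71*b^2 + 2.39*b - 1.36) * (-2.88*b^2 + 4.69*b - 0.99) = -4.9248*b^4 + 1.1367*b^3 + 13.433*b^2 - 8.7445*b + 1.3464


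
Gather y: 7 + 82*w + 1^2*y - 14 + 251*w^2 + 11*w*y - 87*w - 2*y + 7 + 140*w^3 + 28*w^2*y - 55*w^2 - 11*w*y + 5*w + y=140*w^3 + 28*w^2*y + 196*w^2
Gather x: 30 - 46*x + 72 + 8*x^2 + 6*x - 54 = 8*x^2 - 40*x + 48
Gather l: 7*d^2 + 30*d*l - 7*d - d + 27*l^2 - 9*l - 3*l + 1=7*d^2 - 8*d + 27*l^2 + l*(30*d - 12) + 1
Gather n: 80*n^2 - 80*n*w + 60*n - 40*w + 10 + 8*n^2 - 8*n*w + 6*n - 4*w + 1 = 88*n^2 + n*(66 - 88*w) - 44*w + 11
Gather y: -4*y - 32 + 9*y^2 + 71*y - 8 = 9*y^2 + 67*y - 40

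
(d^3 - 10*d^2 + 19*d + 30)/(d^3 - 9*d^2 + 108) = (d^2 - 4*d - 5)/(d^2 - 3*d - 18)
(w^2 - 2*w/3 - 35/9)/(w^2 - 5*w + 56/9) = (3*w + 5)/(3*w - 8)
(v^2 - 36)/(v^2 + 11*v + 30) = (v - 6)/(v + 5)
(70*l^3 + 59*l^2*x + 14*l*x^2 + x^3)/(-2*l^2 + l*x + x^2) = (35*l^2 + 12*l*x + x^2)/(-l + x)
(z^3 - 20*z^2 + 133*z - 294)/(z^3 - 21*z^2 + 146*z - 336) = (z - 7)/(z - 8)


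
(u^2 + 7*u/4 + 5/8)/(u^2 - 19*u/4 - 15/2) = (u + 1/2)/(u - 6)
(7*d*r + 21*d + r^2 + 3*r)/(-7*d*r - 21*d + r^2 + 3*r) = (7*d + r)/(-7*d + r)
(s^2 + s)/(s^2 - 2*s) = (s + 1)/(s - 2)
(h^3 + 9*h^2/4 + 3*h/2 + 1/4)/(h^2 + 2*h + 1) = h + 1/4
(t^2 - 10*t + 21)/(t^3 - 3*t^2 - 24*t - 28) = (t - 3)/(t^2 + 4*t + 4)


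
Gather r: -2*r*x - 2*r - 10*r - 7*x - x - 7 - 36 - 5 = r*(-2*x - 12) - 8*x - 48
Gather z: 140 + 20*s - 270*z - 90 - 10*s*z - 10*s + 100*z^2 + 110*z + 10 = 10*s + 100*z^2 + z*(-10*s - 160) + 60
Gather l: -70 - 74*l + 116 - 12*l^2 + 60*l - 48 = -12*l^2 - 14*l - 2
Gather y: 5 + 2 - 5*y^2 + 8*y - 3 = -5*y^2 + 8*y + 4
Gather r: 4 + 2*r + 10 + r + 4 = 3*r + 18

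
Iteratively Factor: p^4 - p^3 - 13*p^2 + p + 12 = (p + 1)*(p^3 - 2*p^2 - 11*p + 12) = (p + 1)*(p + 3)*(p^2 - 5*p + 4) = (p - 4)*(p + 1)*(p + 3)*(p - 1)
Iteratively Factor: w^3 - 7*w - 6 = (w - 3)*(w^2 + 3*w + 2) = (w - 3)*(w + 1)*(w + 2)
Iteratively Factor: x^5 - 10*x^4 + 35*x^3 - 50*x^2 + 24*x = (x - 4)*(x^4 - 6*x^3 + 11*x^2 - 6*x) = (x - 4)*(x - 2)*(x^3 - 4*x^2 + 3*x) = (x - 4)*(x - 3)*(x - 2)*(x^2 - x) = (x - 4)*(x - 3)*(x - 2)*(x - 1)*(x)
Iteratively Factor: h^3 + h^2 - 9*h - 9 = (h + 3)*(h^2 - 2*h - 3) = (h - 3)*(h + 3)*(h + 1)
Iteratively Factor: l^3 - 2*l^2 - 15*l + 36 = (l - 3)*(l^2 + l - 12) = (l - 3)*(l + 4)*(l - 3)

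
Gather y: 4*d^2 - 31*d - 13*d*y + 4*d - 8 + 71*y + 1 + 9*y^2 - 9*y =4*d^2 - 27*d + 9*y^2 + y*(62 - 13*d) - 7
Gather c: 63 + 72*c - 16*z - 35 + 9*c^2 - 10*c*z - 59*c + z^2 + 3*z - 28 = 9*c^2 + c*(13 - 10*z) + z^2 - 13*z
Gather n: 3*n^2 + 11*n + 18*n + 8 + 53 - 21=3*n^2 + 29*n + 40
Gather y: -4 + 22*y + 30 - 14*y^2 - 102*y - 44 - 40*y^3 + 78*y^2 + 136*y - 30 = -40*y^3 + 64*y^2 + 56*y - 48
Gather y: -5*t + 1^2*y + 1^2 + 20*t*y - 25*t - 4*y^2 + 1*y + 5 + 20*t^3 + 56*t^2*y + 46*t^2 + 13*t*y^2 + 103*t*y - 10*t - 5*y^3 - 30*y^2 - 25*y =20*t^3 + 46*t^2 - 40*t - 5*y^3 + y^2*(13*t - 34) + y*(56*t^2 + 123*t - 23) + 6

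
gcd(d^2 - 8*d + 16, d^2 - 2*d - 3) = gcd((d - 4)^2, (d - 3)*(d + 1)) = 1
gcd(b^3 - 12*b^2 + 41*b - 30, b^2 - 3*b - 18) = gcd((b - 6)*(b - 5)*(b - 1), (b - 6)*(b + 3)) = b - 6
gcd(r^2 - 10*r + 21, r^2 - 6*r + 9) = r - 3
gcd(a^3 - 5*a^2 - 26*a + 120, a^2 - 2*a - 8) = a - 4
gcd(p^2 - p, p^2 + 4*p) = p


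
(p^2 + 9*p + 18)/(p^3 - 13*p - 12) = (p + 6)/(p^2 - 3*p - 4)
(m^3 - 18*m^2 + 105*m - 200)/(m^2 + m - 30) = (m^2 - 13*m + 40)/(m + 6)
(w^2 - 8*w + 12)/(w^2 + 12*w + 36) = (w^2 - 8*w + 12)/(w^2 + 12*w + 36)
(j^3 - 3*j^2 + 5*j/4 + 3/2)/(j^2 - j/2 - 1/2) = (j^2 - 7*j/2 + 3)/(j - 1)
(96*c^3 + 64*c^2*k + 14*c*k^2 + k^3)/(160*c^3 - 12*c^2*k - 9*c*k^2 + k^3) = (24*c^2 + 10*c*k + k^2)/(40*c^2 - 13*c*k + k^2)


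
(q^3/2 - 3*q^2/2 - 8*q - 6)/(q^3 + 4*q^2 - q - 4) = (q^2 - 4*q - 12)/(2*(q^2 + 3*q - 4))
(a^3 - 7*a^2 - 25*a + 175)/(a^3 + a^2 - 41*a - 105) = (a - 5)/(a + 3)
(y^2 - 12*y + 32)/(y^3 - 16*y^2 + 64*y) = (y - 4)/(y*(y - 8))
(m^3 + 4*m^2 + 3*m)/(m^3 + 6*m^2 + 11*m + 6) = m/(m + 2)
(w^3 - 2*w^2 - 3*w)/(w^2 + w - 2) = w*(w^2 - 2*w - 3)/(w^2 + w - 2)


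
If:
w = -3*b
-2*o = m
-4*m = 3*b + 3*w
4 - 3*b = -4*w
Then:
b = 4/15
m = 2/5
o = -1/5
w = -4/5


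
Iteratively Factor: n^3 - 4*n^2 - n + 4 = (n - 4)*(n^2 - 1) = (n - 4)*(n + 1)*(n - 1)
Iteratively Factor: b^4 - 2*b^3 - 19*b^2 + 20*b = (b)*(b^3 - 2*b^2 - 19*b + 20) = b*(b + 4)*(b^2 - 6*b + 5) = b*(b - 1)*(b + 4)*(b - 5)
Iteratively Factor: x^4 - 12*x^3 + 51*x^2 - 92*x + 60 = (x - 2)*(x^3 - 10*x^2 + 31*x - 30) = (x - 5)*(x - 2)*(x^2 - 5*x + 6) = (x - 5)*(x - 3)*(x - 2)*(x - 2)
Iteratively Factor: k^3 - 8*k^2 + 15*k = (k - 5)*(k^2 - 3*k) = (k - 5)*(k - 3)*(k)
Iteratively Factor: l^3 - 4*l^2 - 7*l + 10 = (l - 5)*(l^2 + l - 2) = (l - 5)*(l - 1)*(l + 2)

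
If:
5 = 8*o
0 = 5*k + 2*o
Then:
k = -1/4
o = 5/8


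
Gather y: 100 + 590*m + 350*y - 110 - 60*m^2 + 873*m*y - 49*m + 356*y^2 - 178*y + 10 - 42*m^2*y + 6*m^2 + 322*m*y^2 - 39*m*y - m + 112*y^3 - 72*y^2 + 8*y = -54*m^2 + 540*m + 112*y^3 + y^2*(322*m + 284) + y*(-42*m^2 + 834*m + 180)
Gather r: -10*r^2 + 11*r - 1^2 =-10*r^2 + 11*r - 1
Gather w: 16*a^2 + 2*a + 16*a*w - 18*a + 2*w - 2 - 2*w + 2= 16*a^2 + 16*a*w - 16*a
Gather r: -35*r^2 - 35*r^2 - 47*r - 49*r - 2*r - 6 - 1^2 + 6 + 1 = -70*r^2 - 98*r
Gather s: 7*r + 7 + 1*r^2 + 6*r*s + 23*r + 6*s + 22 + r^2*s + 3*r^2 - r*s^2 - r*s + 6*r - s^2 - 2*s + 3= 4*r^2 + 36*r + s^2*(-r - 1) + s*(r^2 + 5*r + 4) + 32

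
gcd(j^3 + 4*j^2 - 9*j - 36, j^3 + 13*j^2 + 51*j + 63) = j + 3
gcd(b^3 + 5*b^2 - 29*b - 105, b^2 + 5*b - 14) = b + 7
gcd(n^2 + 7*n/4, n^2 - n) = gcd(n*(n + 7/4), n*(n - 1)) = n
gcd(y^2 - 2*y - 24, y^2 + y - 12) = y + 4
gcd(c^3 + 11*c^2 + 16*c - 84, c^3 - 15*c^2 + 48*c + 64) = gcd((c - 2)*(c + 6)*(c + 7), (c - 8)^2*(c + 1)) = 1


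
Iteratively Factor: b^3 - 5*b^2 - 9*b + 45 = (b - 3)*(b^2 - 2*b - 15) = (b - 3)*(b + 3)*(b - 5)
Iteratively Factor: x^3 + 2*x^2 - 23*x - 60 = (x - 5)*(x^2 + 7*x + 12) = (x - 5)*(x + 4)*(x + 3)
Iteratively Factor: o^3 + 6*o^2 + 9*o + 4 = (o + 1)*(o^2 + 5*o + 4) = (o + 1)*(o + 4)*(o + 1)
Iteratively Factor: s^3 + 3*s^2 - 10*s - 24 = (s + 2)*(s^2 + s - 12) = (s - 3)*(s + 2)*(s + 4)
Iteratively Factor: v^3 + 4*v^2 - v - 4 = (v - 1)*(v^2 + 5*v + 4) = (v - 1)*(v + 4)*(v + 1)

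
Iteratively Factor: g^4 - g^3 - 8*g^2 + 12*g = (g - 2)*(g^3 + g^2 - 6*g) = g*(g - 2)*(g^2 + g - 6) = g*(g - 2)*(g + 3)*(g - 2)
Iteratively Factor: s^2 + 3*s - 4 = (s + 4)*(s - 1)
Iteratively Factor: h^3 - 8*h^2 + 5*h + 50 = (h - 5)*(h^2 - 3*h - 10) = (h - 5)*(h + 2)*(h - 5)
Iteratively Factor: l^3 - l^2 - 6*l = (l + 2)*(l^2 - 3*l) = (l - 3)*(l + 2)*(l)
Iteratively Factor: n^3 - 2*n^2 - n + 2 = (n + 1)*(n^2 - 3*n + 2) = (n - 2)*(n + 1)*(n - 1)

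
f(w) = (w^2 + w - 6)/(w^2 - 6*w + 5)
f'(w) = (6 - 2*w)*(w^2 + w - 6)/(w^2 - 6*w + 5)^2 + (2*w + 1)/(w^2 - 6*w + 5) = (-7*w^2 + 22*w - 31)/(w^4 - 12*w^3 + 46*w^2 - 60*w + 25)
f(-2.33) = -0.12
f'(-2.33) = -0.20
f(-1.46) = -0.34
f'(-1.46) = -0.31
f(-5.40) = 0.27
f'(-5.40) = -0.08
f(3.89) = -4.06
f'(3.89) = -4.99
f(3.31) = -2.12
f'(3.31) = -2.29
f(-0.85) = -0.57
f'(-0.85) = -0.47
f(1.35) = 2.21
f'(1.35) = -8.61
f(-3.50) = 0.07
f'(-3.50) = -0.13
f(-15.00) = 0.64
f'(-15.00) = -0.02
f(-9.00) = 0.47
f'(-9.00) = -0.04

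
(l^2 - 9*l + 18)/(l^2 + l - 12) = (l - 6)/(l + 4)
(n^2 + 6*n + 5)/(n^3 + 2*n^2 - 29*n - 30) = (n + 5)/(n^2 + n - 30)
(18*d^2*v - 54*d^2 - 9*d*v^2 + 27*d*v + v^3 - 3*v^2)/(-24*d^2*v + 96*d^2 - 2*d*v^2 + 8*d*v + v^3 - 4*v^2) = (-3*d*v + 9*d + v^2 - 3*v)/(4*d*v - 16*d + v^2 - 4*v)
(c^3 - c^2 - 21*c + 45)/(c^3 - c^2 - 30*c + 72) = (c^2 + 2*c - 15)/(c^2 + 2*c - 24)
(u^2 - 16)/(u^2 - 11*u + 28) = (u + 4)/(u - 7)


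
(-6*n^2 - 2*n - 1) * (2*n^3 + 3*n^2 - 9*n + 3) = -12*n^5 - 22*n^4 + 46*n^3 - 3*n^2 + 3*n - 3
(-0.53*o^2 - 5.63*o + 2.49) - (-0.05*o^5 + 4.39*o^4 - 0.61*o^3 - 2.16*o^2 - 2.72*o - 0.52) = 0.05*o^5 - 4.39*o^4 + 0.61*o^3 + 1.63*o^2 - 2.91*o + 3.01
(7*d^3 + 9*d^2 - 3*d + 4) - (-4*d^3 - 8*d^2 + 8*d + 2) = 11*d^3 + 17*d^2 - 11*d + 2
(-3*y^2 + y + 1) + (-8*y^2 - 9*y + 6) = -11*y^2 - 8*y + 7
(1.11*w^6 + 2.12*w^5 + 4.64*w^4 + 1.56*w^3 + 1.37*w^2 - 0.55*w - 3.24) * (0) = 0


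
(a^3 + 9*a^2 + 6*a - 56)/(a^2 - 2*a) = a + 11 + 28/a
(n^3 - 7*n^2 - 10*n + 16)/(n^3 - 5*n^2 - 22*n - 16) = (n - 1)/(n + 1)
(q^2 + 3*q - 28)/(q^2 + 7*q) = (q - 4)/q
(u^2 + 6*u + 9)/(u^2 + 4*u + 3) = (u + 3)/(u + 1)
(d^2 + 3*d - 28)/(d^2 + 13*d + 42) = (d - 4)/(d + 6)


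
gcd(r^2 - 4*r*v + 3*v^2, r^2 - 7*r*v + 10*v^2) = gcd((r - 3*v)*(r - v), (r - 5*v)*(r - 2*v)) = 1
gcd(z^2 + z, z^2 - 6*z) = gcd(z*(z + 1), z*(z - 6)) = z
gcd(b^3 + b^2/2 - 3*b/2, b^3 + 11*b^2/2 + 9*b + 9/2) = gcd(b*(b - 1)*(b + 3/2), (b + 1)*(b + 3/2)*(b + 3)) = b + 3/2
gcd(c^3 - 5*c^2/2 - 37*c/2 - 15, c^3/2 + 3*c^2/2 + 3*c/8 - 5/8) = c^2 + 7*c/2 + 5/2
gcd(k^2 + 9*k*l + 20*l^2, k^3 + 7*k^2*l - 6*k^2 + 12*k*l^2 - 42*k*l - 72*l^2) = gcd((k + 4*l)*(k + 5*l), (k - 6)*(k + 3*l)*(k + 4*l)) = k + 4*l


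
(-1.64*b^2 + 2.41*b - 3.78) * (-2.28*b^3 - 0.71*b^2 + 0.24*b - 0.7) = 3.7392*b^5 - 4.3304*b^4 + 6.5137*b^3 + 4.4102*b^2 - 2.5942*b + 2.646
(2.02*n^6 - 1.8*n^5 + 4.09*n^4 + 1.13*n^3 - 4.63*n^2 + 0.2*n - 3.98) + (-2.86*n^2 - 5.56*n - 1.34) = 2.02*n^6 - 1.8*n^5 + 4.09*n^4 + 1.13*n^3 - 7.49*n^2 - 5.36*n - 5.32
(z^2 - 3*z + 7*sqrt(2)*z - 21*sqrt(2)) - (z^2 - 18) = -3*z + 7*sqrt(2)*z - 21*sqrt(2) + 18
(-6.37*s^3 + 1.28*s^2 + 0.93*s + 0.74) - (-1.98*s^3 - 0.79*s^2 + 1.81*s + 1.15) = -4.39*s^3 + 2.07*s^2 - 0.88*s - 0.41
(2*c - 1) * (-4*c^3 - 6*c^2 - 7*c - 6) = -8*c^4 - 8*c^3 - 8*c^2 - 5*c + 6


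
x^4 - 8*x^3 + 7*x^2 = x^2*(x - 7)*(x - 1)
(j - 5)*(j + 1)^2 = j^3 - 3*j^2 - 9*j - 5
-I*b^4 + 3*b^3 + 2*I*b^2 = b^2*(b + 2*I)*(-I*b + 1)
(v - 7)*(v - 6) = v^2 - 13*v + 42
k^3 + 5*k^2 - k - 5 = (k - 1)*(k + 1)*(k + 5)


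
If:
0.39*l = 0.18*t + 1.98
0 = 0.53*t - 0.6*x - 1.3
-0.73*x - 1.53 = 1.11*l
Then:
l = 2.85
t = -4.83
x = -6.43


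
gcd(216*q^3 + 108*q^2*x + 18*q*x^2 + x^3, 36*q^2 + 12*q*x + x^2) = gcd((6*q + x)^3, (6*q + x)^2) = 36*q^2 + 12*q*x + x^2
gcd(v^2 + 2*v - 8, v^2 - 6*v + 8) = v - 2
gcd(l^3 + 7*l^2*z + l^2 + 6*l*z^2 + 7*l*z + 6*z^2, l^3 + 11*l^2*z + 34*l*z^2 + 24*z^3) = l^2 + 7*l*z + 6*z^2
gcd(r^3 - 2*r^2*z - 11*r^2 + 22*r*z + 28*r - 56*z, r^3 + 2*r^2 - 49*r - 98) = r - 7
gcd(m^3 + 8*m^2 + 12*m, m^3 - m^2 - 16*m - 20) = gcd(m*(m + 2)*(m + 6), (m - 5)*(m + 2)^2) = m + 2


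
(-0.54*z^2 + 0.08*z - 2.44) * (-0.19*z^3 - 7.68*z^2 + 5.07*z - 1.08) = 0.1026*z^5 + 4.132*z^4 - 2.8886*z^3 + 19.728*z^2 - 12.4572*z + 2.6352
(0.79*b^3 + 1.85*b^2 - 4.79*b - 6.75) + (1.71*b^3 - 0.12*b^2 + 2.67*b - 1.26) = 2.5*b^3 + 1.73*b^2 - 2.12*b - 8.01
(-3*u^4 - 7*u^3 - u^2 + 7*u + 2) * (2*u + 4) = -6*u^5 - 26*u^4 - 30*u^3 + 10*u^2 + 32*u + 8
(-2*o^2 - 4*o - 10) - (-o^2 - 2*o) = -o^2 - 2*o - 10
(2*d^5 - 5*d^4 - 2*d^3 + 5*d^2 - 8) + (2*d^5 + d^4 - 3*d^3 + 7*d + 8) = 4*d^5 - 4*d^4 - 5*d^3 + 5*d^2 + 7*d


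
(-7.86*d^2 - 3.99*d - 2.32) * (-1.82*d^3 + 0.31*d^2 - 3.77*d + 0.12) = 14.3052*d^5 + 4.8252*d^4 + 32.6177*d^3 + 13.3799*d^2 + 8.2676*d - 0.2784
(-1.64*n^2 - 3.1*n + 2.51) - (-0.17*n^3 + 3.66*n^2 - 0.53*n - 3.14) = 0.17*n^3 - 5.3*n^2 - 2.57*n + 5.65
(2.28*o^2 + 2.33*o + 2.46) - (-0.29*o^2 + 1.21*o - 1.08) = 2.57*o^2 + 1.12*o + 3.54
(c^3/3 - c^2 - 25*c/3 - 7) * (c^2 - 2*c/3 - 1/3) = c^5/3 - 11*c^4/9 - 70*c^3/9 - 10*c^2/9 + 67*c/9 + 7/3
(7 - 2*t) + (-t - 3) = 4 - 3*t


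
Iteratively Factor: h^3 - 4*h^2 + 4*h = (h - 2)*(h^2 - 2*h) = h*(h - 2)*(h - 2)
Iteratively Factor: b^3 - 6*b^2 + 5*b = (b)*(b^2 - 6*b + 5) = b*(b - 1)*(b - 5)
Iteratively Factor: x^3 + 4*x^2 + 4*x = (x + 2)*(x^2 + 2*x) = x*(x + 2)*(x + 2)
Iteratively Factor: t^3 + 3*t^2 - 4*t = (t)*(t^2 + 3*t - 4) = t*(t + 4)*(t - 1)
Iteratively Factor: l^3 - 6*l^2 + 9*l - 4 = (l - 1)*(l^2 - 5*l + 4) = (l - 1)^2*(l - 4)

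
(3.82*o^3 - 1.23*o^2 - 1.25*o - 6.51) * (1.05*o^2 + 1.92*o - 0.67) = 4.011*o^5 + 6.0429*o^4 - 6.2335*o^3 - 8.4114*o^2 - 11.6617*o + 4.3617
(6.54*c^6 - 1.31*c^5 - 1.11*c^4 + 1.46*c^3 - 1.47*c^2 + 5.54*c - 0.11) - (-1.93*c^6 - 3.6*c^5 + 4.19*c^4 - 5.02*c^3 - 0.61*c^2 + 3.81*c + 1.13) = 8.47*c^6 + 2.29*c^5 - 5.3*c^4 + 6.48*c^3 - 0.86*c^2 + 1.73*c - 1.24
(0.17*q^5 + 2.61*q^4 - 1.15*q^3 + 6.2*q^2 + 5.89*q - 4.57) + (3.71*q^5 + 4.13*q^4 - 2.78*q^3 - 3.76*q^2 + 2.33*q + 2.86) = 3.88*q^5 + 6.74*q^4 - 3.93*q^3 + 2.44*q^2 + 8.22*q - 1.71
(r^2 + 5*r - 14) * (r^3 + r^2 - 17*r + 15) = r^5 + 6*r^4 - 26*r^3 - 84*r^2 + 313*r - 210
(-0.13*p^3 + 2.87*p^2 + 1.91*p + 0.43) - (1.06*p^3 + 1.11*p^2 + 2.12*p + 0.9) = -1.19*p^3 + 1.76*p^2 - 0.21*p - 0.47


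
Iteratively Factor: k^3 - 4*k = (k)*(k^2 - 4) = k*(k + 2)*(k - 2)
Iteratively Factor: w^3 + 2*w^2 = (w)*(w^2 + 2*w) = w^2*(w + 2)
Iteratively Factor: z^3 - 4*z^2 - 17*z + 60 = (z + 4)*(z^2 - 8*z + 15) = (z - 5)*(z + 4)*(z - 3)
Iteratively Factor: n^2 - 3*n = (n - 3)*(n)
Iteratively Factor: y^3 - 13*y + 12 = (y - 1)*(y^2 + y - 12) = (y - 3)*(y - 1)*(y + 4)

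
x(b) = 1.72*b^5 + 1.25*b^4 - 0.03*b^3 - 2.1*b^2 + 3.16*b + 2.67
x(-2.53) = -145.36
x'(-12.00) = 169730.20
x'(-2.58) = 308.58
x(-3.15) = -437.55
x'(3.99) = 2482.24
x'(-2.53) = 284.59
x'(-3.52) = 1119.05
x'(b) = 8.6*b^4 + 5.0*b^3 - 0.09*b^2 - 4.2*b + 3.16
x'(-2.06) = 122.59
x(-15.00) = -1243259.73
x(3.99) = 2036.13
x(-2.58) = -160.18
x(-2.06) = -53.79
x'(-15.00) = 418545.91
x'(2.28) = 284.78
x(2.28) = 138.36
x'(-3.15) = 705.94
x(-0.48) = 0.70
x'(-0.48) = 5.06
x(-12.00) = -402356.85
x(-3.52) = -770.75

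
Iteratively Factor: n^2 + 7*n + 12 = (n + 3)*(n + 4)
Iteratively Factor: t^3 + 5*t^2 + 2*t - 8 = (t - 1)*(t^2 + 6*t + 8) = (t - 1)*(t + 4)*(t + 2)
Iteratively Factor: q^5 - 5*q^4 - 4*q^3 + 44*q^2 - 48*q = (q - 4)*(q^4 - q^3 - 8*q^2 + 12*q) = q*(q - 4)*(q^3 - q^2 - 8*q + 12) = q*(q - 4)*(q - 2)*(q^2 + q - 6) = q*(q - 4)*(q - 2)*(q + 3)*(q - 2)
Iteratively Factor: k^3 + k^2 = (k)*(k^2 + k) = k^2*(k + 1)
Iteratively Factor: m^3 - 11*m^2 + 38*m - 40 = (m - 5)*(m^2 - 6*m + 8) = (m - 5)*(m - 2)*(m - 4)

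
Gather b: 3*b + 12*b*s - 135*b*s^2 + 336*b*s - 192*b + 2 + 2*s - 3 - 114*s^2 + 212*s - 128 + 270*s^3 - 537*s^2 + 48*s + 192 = b*(-135*s^2 + 348*s - 189) + 270*s^3 - 651*s^2 + 262*s + 63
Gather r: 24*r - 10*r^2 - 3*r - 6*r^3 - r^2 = -6*r^3 - 11*r^2 + 21*r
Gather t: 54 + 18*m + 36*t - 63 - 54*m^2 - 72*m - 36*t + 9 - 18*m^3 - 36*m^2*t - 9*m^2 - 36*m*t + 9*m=-18*m^3 - 63*m^2 - 45*m + t*(-36*m^2 - 36*m)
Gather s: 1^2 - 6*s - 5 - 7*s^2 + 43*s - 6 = -7*s^2 + 37*s - 10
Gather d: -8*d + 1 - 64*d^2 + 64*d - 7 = -64*d^2 + 56*d - 6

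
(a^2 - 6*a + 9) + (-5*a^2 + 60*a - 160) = -4*a^2 + 54*a - 151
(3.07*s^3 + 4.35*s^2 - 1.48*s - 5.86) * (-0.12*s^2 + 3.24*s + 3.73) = -0.3684*s^5 + 9.4248*s^4 + 25.7227*s^3 + 12.1335*s^2 - 24.5068*s - 21.8578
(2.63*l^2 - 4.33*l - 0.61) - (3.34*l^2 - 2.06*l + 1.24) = -0.71*l^2 - 2.27*l - 1.85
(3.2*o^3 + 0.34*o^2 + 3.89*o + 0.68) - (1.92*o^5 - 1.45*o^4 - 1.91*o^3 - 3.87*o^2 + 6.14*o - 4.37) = -1.92*o^5 + 1.45*o^4 + 5.11*o^3 + 4.21*o^2 - 2.25*o + 5.05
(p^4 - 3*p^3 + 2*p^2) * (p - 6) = p^5 - 9*p^4 + 20*p^3 - 12*p^2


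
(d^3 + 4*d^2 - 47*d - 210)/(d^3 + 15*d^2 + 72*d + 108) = (d^2 - 2*d - 35)/(d^2 + 9*d + 18)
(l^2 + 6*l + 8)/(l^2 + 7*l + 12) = (l + 2)/(l + 3)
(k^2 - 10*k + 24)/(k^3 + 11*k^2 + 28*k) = (k^2 - 10*k + 24)/(k*(k^2 + 11*k + 28))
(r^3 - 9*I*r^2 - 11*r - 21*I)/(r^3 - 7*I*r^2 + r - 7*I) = (r - 3*I)/(r - I)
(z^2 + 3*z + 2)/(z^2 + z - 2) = (z + 1)/(z - 1)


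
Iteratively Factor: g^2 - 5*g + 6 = (g - 2)*(g - 3)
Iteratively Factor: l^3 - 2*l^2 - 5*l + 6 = (l - 3)*(l^2 + l - 2) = (l - 3)*(l + 2)*(l - 1)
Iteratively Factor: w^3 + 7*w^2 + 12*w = (w)*(w^2 + 7*w + 12) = w*(w + 4)*(w + 3)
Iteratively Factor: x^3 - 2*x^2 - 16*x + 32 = (x + 4)*(x^2 - 6*x + 8) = (x - 4)*(x + 4)*(x - 2)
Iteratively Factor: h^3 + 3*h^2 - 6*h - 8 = (h + 1)*(h^2 + 2*h - 8) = (h - 2)*(h + 1)*(h + 4)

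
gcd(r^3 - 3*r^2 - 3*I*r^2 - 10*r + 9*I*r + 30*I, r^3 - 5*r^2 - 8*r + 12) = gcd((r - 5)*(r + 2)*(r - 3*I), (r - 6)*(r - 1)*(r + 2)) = r + 2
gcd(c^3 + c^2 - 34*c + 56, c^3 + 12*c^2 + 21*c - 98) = c^2 + 5*c - 14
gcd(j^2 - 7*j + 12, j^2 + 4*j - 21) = j - 3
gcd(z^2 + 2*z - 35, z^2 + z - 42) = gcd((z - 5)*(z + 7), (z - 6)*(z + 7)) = z + 7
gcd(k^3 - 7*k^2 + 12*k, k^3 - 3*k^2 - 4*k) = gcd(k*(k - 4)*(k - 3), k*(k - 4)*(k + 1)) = k^2 - 4*k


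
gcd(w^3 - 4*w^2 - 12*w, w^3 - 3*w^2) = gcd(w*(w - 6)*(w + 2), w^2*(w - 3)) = w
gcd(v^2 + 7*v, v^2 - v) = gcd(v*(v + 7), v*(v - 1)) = v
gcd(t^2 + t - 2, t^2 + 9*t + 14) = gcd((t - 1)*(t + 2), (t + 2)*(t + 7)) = t + 2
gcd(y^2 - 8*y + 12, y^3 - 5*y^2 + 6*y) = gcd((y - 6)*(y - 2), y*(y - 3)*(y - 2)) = y - 2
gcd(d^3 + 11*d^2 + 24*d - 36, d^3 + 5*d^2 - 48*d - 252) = d^2 + 12*d + 36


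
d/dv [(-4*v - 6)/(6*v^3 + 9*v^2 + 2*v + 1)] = 4*(12*v^3 + 36*v^2 + 27*v + 2)/(36*v^6 + 108*v^5 + 105*v^4 + 48*v^3 + 22*v^2 + 4*v + 1)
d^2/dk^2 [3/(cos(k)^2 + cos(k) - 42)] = 3*(-4*sin(k)^4 + 171*sin(k)^2 - 153*cos(k)/4 - 3*cos(3*k)/4 - 81)/((cos(k) - 6)^3*(cos(k) + 7)^3)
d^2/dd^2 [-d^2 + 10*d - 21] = -2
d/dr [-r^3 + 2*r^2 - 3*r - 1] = -3*r^2 + 4*r - 3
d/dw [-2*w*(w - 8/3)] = 16/3 - 4*w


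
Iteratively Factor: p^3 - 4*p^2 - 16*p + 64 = (p + 4)*(p^2 - 8*p + 16) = (p - 4)*(p + 4)*(p - 4)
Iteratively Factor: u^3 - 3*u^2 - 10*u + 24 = (u - 4)*(u^2 + u - 6) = (u - 4)*(u + 3)*(u - 2)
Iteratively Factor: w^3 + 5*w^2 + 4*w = (w + 4)*(w^2 + w) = (w + 1)*(w + 4)*(w)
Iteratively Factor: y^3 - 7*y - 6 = (y + 1)*(y^2 - y - 6) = (y - 3)*(y + 1)*(y + 2)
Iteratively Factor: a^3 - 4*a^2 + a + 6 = (a + 1)*(a^2 - 5*a + 6) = (a - 3)*(a + 1)*(a - 2)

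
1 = 1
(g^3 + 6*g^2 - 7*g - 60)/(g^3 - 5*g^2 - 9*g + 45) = (g^2 + 9*g + 20)/(g^2 - 2*g - 15)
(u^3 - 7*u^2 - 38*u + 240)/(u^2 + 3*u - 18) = (u^2 - 13*u + 40)/(u - 3)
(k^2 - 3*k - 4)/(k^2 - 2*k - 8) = (k + 1)/(k + 2)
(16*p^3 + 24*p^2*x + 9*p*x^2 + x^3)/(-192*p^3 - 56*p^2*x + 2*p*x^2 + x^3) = (4*p^2 + 5*p*x + x^2)/(-48*p^2 - 2*p*x + x^2)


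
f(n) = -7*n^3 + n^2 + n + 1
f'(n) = -21*n^2 + 2*n + 1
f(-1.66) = 34.12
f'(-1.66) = -60.19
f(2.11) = -58.20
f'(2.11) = -88.27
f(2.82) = -145.21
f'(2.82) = -160.36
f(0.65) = 0.15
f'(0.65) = -6.57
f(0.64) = 0.21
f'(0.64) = -6.32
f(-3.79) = 392.65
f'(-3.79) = -308.23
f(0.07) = 1.07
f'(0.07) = 1.04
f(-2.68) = 140.24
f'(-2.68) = -155.19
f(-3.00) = 196.00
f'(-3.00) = -194.00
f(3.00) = -176.00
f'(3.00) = -182.00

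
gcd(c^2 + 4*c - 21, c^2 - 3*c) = c - 3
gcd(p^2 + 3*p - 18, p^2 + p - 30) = p + 6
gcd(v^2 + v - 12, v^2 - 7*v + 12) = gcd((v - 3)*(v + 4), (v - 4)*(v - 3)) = v - 3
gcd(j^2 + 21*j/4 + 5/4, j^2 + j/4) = j + 1/4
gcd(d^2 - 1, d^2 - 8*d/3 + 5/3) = d - 1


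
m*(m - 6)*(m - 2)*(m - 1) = m^4 - 9*m^3 + 20*m^2 - 12*m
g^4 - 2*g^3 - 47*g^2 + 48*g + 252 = (g - 7)*(g - 3)*(g + 2)*(g + 6)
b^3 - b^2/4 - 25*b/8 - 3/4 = (b - 2)*(b + 1/4)*(b + 3/2)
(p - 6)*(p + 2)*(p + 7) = p^3 + 3*p^2 - 40*p - 84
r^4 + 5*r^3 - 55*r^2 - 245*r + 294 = (r - 7)*(r - 1)*(r + 6)*(r + 7)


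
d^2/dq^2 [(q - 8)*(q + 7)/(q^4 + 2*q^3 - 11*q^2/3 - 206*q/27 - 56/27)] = 486*(243*q^8 - 46035*q^6 - 132453*q^5 + 46476*q^4 + 331409*q^3 - 35616*q^2 - 435288*q - 227920)/(19683*q^12 + 118098*q^11 + 19683*q^10 - 1159110*q^9 - 1996731*q^8 + 2599614*q^7 + 9482913*q^6 + 4482702*q^5 - 10258380*q^4 - 15086168*q^3 - 8060640*q^2 - 1938048*q - 175616)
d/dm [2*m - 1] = 2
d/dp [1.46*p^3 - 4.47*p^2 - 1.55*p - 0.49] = 4.38*p^2 - 8.94*p - 1.55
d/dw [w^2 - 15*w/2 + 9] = 2*w - 15/2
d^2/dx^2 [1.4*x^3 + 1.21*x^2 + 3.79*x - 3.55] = 8.4*x + 2.42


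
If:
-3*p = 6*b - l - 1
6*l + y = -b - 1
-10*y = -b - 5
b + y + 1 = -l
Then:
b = -15/11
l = 0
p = 101/33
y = 4/11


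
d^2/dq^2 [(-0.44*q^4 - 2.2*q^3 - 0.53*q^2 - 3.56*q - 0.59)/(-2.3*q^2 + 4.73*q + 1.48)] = (4.6552*q^6 - 28.72056*q^5 + 50.077896*q^4 + 211.897716*q^3 + 133.521912*q^2 + 63.11106*q - 17.104282)/(12.167*q^6 - 75.0651*q^5 + 130.88541*q^4 - 9.21829700000004*q^3 - 84.221916*q^2 - 31.081776*q - 3.241792)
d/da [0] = 0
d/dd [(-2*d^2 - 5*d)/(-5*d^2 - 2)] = (-25*d^2 + 8*d + 10)/(25*d^4 + 20*d^2 + 4)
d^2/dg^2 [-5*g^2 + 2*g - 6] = -10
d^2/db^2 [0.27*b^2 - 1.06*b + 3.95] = 0.540000000000000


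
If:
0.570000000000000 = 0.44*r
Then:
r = 1.30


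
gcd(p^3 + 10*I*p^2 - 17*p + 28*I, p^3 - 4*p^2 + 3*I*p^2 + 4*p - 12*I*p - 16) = p^2 + 3*I*p + 4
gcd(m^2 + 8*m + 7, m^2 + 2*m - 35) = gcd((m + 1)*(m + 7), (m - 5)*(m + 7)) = m + 7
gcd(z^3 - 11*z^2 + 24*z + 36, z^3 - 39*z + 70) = 1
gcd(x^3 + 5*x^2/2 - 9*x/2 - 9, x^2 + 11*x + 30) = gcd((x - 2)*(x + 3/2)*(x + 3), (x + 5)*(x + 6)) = 1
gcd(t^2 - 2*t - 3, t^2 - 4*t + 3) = t - 3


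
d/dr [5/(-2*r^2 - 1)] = 20*r/(2*r^2 + 1)^2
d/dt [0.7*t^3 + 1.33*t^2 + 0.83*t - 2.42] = 2.1*t^2 + 2.66*t + 0.83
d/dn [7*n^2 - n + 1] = 14*n - 1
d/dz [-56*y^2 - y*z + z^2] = -y + 2*z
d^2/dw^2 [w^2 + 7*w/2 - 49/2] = 2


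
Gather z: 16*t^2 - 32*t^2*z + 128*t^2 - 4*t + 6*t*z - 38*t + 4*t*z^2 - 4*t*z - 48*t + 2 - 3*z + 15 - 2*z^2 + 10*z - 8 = 144*t^2 - 90*t + z^2*(4*t - 2) + z*(-32*t^2 + 2*t + 7) + 9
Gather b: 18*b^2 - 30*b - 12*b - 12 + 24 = 18*b^2 - 42*b + 12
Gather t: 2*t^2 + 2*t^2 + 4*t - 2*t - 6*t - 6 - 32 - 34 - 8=4*t^2 - 4*t - 80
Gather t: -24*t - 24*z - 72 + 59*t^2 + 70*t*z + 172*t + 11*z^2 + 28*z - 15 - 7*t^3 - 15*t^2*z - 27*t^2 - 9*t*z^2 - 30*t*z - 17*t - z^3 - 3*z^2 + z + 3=-7*t^3 + t^2*(32 - 15*z) + t*(-9*z^2 + 40*z + 131) - z^3 + 8*z^2 + 5*z - 84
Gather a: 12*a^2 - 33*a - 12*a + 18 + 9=12*a^2 - 45*a + 27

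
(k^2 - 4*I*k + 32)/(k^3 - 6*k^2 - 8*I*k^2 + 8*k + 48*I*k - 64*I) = (k + 4*I)/(k^2 - 6*k + 8)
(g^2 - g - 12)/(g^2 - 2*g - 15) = (g - 4)/(g - 5)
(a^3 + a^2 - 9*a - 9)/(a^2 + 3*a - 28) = (a^3 + a^2 - 9*a - 9)/(a^2 + 3*a - 28)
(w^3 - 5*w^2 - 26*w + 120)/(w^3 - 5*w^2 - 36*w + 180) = (w^2 + w - 20)/(w^2 + w - 30)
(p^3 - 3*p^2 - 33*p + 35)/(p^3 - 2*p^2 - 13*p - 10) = (-p^3 + 3*p^2 + 33*p - 35)/(-p^3 + 2*p^2 + 13*p + 10)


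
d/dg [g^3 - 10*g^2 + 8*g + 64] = 3*g^2 - 20*g + 8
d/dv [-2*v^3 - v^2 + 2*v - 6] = -6*v^2 - 2*v + 2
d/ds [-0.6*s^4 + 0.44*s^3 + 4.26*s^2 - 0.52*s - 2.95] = -2.4*s^3 + 1.32*s^2 + 8.52*s - 0.52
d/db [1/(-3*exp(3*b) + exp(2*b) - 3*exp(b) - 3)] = (9*exp(2*b) - 2*exp(b) + 3)*exp(b)/(3*exp(3*b) - exp(2*b) + 3*exp(b) + 3)^2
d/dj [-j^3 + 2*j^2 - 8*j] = -3*j^2 + 4*j - 8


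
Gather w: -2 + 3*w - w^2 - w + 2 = -w^2 + 2*w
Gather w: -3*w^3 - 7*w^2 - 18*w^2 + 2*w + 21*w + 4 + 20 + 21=-3*w^3 - 25*w^2 + 23*w + 45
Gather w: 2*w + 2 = 2*w + 2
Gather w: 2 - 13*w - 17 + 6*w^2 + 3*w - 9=6*w^2 - 10*w - 24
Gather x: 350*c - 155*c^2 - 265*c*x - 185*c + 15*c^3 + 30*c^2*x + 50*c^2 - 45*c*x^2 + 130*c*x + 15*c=15*c^3 - 105*c^2 - 45*c*x^2 + 180*c + x*(30*c^2 - 135*c)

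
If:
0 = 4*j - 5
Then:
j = 5/4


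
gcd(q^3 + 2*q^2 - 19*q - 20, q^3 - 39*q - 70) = q + 5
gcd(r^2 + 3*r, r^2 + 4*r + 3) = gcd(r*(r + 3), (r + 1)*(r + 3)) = r + 3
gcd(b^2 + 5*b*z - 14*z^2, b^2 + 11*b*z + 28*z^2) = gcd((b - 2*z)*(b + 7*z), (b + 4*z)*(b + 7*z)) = b + 7*z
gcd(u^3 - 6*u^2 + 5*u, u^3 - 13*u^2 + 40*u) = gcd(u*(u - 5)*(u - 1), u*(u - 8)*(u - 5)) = u^2 - 5*u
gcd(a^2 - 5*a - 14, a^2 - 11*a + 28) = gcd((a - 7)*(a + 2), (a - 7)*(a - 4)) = a - 7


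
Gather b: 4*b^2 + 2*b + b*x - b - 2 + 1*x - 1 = 4*b^2 + b*(x + 1) + x - 3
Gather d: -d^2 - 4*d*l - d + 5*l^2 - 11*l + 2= -d^2 + d*(-4*l - 1) + 5*l^2 - 11*l + 2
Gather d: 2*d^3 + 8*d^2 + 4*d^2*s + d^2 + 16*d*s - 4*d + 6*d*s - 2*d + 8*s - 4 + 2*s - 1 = 2*d^3 + d^2*(4*s + 9) + d*(22*s - 6) + 10*s - 5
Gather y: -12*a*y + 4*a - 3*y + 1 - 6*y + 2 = 4*a + y*(-12*a - 9) + 3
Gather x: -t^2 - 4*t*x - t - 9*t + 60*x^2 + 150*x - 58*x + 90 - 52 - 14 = -t^2 - 10*t + 60*x^2 + x*(92 - 4*t) + 24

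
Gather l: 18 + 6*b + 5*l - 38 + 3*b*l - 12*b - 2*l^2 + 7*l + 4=-6*b - 2*l^2 + l*(3*b + 12) - 16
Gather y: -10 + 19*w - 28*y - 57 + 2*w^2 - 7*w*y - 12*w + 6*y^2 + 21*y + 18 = 2*w^2 + 7*w + 6*y^2 + y*(-7*w - 7) - 49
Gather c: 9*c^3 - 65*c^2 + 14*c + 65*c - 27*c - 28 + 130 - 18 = 9*c^3 - 65*c^2 + 52*c + 84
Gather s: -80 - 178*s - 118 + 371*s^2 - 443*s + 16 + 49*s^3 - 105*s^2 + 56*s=49*s^3 + 266*s^2 - 565*s - 182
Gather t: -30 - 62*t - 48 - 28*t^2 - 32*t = -28*t^2 - 94*t - 78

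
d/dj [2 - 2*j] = -2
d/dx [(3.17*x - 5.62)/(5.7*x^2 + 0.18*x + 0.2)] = (-18.069*x^2 + 64.068*x + 1.6456)/(32.49*x^4 + 2.052*x^3 + 2.3124*x^2 + 0.072*x + 0.04)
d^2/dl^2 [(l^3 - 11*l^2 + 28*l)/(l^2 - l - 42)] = 120/(l^3 + 18*l^2 + 108*l + 216)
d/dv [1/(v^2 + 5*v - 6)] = (-2*v - 5)/(v^2 + 5*v - 6)^2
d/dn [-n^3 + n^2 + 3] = n*(2 - 3*n)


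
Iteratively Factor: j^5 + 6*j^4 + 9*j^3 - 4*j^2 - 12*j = (j + 2)*(j^4 + 4*j^3 + j^2 - 6*j) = (j + 2)^2*(j^3 + 2*j^2 - 3*j) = (j + 2)^2*(j + 3)*(j^2 - j) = j*(j + 2)^2*(j + 3)*(j - 1)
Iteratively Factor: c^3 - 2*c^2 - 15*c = (c - 5)*(c^2 + 3*c) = (c - 5)*(c + 3)*(c)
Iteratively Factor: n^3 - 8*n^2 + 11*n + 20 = (n - 5)*(n^2 - 3*n - 4) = (n - 5)*(n - 4)*(n + 1)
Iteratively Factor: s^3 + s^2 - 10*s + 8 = (s - 2)*(s^2 + 3*s - 4) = (s - 2)*(s - 1)*(s + 4)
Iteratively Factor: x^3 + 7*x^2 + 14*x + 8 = (x + 4)*(x^2 + 3*x + 2) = (x + 1)*(x + 4)*(x + 2)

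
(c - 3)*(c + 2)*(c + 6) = c^3 + 5*c^2 - 12*c - 36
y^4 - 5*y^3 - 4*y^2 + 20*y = y*(y - 5)*(y - 2)*(y + 2)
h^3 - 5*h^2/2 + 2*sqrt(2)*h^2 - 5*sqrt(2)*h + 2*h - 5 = (h - 5/2)*(h + sqrt(2))^2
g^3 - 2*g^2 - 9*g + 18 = (g - 3)*(g - 2)*(g + 3)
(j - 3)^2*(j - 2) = j^3 - 8*j^2 + 21*j - 18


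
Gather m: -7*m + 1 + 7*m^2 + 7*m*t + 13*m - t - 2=7*m^2 + m*(7*t + 6) - t - 1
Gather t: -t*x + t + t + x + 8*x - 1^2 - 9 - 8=t*(2 - x) + 9*x - 18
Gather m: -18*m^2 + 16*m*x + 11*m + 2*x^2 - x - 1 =-18*m^2 + m*(16*x + 11) + 2*x^2 - x - 1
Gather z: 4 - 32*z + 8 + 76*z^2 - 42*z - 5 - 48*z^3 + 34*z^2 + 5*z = -48*z^3 + 110*z^2 - 69*z + 7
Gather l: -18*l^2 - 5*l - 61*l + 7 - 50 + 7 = -18*l^2 - 66*l - 36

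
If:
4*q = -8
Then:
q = -2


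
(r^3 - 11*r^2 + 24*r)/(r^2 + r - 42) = r*(r^2 - 11*r + 24)/(r^2 + r - 42)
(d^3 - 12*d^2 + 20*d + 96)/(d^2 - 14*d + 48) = d + 2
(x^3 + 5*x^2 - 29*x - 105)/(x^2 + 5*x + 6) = (x^2 + 2*x - 35)/(x + 2)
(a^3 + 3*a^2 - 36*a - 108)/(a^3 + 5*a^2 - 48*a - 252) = (a^2 - 3*a - 18)/(a^2 - a - 42)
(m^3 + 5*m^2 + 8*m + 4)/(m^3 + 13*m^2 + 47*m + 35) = (m^2 + 4*m + 4)/(m^2 + 12*m + 35)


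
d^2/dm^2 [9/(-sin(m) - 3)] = 9*(sin(m)^2 - 3*sin(m) - 2)/(sin(m) + 3)^3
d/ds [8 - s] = -1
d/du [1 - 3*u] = -3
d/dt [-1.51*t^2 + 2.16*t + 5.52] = 2.16 - 3.02*t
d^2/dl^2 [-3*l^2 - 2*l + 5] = -6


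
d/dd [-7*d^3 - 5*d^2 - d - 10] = -21*d^2 - 10*d - 1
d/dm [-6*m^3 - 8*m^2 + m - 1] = -18*m^2 - 16*m + 1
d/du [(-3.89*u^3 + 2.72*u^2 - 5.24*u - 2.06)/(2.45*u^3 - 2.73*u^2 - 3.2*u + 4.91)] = (3.95569999999999*u^4 + 50.572*u^3 - 65.1679*u^2 + 15.4628*u - 32.3204)/(6.0025*u^6 - 13.377*u^5 - 8.2271*u^4 + 41.531*u^3 - 16.5686*u^2 - 31.424*u + 24.1081)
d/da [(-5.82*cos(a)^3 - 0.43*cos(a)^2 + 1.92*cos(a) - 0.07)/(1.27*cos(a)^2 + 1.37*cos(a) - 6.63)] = (7.3914*cos(a)^4 + 15.9468*cos(a)^3 - 112.7323*cos(a)^2 - 5.8796*cos(a) + 12.6337)*sin(a)/(1.6129*cos(a)^4 + 3.4798*cos(a)^3 - 14.9633*cos(a)^2 - 18.1662*cos(a) + 43.9569)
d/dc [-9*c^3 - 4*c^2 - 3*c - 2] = -27*c^2 - 8*c - 3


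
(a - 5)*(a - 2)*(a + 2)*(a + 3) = a^4 - 2*a^3 - 19*a^2 + 8*a + 60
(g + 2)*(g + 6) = g^2 + 8*g + 12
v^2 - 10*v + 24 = (v - 6)*(v - 4)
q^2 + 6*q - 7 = (q - 1)*(q + 7)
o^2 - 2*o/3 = o*(o - 2/3)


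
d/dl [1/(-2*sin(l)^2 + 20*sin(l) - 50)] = cos(l)/(sin(l) - 5)^3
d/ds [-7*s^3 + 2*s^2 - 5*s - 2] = -21*s^2 + 4*s - 5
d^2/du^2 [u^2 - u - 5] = 2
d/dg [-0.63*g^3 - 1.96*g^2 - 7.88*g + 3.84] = -1.89*g^2 - 3.92*g - 7.88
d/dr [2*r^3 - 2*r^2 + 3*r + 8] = 6*r^2 - 4*r + 3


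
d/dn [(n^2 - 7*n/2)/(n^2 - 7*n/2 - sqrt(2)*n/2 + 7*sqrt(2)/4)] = -sqrt(2)/(2*n^2 - 2*sqrt(2)*n + 1)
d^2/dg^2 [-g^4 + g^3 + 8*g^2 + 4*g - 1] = -12*g^2 + 6*g + 16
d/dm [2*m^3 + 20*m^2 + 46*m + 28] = 6*m^2 + 40*m + 46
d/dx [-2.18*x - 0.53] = -2.18000000000000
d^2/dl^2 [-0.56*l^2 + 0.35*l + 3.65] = -1.12000000000000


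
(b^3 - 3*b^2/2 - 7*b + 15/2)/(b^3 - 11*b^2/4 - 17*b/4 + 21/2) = 2*(2*b^2 + 3*b - 5)/(4*b^2 + b - 14)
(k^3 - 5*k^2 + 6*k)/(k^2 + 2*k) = (k^2 - 5*k + 6)/(k + 2)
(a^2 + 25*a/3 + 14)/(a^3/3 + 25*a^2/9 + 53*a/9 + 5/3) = 3*(3*a^2 + 25*a + 42)/(3*a^3 + 25*a^2 + 53*a + 15)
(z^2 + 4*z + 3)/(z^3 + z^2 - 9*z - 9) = 1/(z - 3)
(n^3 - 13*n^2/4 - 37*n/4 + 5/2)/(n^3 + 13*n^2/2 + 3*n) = (4*n^3 - 13*n^2 - 37*n + 10)/(2*n*(2*n^2 + 13*n + 6))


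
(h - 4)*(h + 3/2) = h^2 - 5*h/2 - 6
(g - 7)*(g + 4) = g^2 - 3*g - 28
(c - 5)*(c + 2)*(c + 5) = c^3 + 2*c^2 - 25*c - 50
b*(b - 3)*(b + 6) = b^3 + 3*b^2 - 18*b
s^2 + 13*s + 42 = (s + 6)*(s + 7)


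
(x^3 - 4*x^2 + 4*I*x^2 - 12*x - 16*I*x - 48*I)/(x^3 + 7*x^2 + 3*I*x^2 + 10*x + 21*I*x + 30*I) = (x^2 + x*(-6 + 4*I) - 24*I)/(x^2 + x*(5 + 3*I) + 15*I)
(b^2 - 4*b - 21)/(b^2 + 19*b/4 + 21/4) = 4*(b - 7)/(4*b + 7)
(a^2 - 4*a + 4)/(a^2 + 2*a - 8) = (a - 2)/(a + 4)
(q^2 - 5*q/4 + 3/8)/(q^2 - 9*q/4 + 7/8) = (4*q - 3)/(4*q - 7)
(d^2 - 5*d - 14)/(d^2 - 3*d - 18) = (-d^2 + 5*d + 14)/(-d^2 + 3*d + 18)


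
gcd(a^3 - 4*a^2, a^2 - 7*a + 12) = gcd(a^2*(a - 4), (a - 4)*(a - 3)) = a - 4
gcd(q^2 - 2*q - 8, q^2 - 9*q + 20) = q - 4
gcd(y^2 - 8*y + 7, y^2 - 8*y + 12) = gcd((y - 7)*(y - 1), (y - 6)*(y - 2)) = 1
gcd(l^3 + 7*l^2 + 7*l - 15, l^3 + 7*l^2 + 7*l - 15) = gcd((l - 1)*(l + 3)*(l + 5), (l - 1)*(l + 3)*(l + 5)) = l^3 + 7*l^2 + 7*l - 15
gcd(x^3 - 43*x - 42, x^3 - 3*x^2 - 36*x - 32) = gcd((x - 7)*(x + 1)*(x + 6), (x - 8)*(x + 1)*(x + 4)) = x + 1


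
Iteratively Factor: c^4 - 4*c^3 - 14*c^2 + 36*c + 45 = (c - 5)*(c^3 + c^2 - 9*c - 9) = (c - 5)*(c + 3)*(c^2 - 2*c - 3) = (c - 5)*(c - 3)*(c + 3)*(c + 1)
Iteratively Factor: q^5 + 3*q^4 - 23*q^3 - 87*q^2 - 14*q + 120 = (q + 2)*(q^4 + q^3 - 25*q^2 - 37*q + 60) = (q + 2)*(q + 4)*(q^3 - 3*q^2 - 13*q + 15) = (q + 2)*(q + 3)*(q + 4)*(q^2 - 6*q + 5) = (q - 5)*(q + 2)*(q + 3)*(q + 4)*(q - 1)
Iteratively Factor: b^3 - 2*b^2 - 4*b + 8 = (b - 2)*(b^2 - 4) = (b - 2)^2*(b + 2)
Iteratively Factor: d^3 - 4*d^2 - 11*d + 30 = (d - 5)*(d^2 + d - 6) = (d - 5)*(d - 2)*(d + 3)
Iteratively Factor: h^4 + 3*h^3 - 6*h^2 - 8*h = (h + 1)*(h^3 + 2*h^2 - 8*h) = h*(h + 1)*(h^2 + 2*h - 8) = h*(h + 1)*(h + 4)*(h - 2)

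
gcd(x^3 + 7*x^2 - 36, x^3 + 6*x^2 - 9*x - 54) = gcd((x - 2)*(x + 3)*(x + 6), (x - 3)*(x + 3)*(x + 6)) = x^2 + 9*x + 18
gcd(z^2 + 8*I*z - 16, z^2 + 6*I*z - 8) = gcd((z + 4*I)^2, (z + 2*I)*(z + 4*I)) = z + 4*I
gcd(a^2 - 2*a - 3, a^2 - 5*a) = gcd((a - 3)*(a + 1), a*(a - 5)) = 1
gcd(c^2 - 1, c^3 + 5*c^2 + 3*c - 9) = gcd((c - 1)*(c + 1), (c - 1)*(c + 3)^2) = c - 1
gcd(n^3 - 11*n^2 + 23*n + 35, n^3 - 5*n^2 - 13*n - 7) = n^2 - 6*n - 7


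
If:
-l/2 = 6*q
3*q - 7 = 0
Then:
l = -28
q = 7/3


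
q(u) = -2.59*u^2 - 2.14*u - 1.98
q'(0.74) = -5.97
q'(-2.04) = 8.43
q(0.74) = -4.98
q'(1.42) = -9.50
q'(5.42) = -30.22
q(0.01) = -2.00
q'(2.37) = -14.42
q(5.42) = -89.66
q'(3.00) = -17.68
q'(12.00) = -64.30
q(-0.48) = -1.55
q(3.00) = -31.71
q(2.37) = -21.60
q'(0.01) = -2.19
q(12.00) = -400.62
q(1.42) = -10.24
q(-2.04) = -8.39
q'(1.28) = -8.77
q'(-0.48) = 0.35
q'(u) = -5.18*u - 2.14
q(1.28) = -8.96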